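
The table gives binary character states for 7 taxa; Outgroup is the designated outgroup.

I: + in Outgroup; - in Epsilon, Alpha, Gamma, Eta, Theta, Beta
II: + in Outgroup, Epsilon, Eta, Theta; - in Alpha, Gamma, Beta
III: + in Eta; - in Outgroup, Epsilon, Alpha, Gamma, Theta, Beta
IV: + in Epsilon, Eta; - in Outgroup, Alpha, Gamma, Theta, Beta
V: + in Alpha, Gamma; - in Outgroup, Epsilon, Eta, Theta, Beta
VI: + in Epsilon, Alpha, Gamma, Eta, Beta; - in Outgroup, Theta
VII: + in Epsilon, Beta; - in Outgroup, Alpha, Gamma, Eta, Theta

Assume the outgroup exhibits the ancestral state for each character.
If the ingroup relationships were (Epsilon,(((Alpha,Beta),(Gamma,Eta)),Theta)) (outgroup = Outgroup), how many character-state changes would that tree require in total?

12

Map each character onto (Epsilon,(((Alpha,Beta),(Gamma,Eta)),Theta)) (rooted by Outgroup) and count the minimum state changes it requires (Fitch parsimony):
I: 1; II: 2; III: 1; IV: 2; V: 2; VI: 2; VII: 2.
Total tree length = 12.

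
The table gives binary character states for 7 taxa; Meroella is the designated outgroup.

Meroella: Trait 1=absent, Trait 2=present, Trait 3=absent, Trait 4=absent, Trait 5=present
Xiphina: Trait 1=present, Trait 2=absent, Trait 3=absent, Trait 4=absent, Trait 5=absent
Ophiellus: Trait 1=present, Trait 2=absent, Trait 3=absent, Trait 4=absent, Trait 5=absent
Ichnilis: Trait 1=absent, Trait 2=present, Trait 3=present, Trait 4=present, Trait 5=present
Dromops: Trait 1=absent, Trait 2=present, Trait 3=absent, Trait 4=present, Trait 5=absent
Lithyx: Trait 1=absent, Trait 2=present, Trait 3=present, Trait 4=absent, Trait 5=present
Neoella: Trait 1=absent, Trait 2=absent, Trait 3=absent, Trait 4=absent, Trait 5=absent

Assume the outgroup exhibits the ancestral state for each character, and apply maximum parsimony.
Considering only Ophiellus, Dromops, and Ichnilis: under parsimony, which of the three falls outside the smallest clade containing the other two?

Ichnilis

Character polarity is set by the outgroup: the derived state is whichever differs from the outgroup's state, so for Trait 2, Trait 5 the derived state is 'absent', and for the remaining characters it is 'present'.
Only Ophiellus and Xiphina show the derived state 'present' for Trait 1, supporting them as a clade.
Only Neoella, Ophiellus, and Xiphina show the derived state 'absent' for Trait 2, supporting them as a clade.
Trait 3 (derived state 'present') is shared by Ichnilis and Lithyx — a synapomorphy uniting that clade.
Trait 4 (state 'present') occurs in Dromops and Ichnilis but conflicts with the nesting implied by the other characters — most parsimoniously interpreted as homoplasy.
Trait 5: derived state 'absent' in Dromops, Neoella, Ophiellus, and Xiphina only — synapomorphy for {Dromops, Neoella, Ophiellus, Xiphina}.
Most parsimonious ingroup topology: ((((Xiphina,Ophiellus),Neoella),Dromops),(Ichnilis,Lithyx)).
Ophiellus and Dromops share a more recent common ancestor with each other than either does with Ichnilis, so Ichnilis is the least closely related of the three.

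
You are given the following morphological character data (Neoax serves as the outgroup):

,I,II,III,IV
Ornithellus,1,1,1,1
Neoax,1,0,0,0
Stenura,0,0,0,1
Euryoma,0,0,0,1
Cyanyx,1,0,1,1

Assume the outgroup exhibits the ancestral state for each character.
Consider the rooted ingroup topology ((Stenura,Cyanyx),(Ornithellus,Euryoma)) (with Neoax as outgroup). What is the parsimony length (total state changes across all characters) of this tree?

6

Map each character onto ((Stenura,Cyanyx),(Ornithellus,Euryoma)) (rooted by Neoax) and count the minimum state changes it requires (Fitch parsimony):
I: 2; II: 1; III: 2; IV: 1.
Total tree length = 6.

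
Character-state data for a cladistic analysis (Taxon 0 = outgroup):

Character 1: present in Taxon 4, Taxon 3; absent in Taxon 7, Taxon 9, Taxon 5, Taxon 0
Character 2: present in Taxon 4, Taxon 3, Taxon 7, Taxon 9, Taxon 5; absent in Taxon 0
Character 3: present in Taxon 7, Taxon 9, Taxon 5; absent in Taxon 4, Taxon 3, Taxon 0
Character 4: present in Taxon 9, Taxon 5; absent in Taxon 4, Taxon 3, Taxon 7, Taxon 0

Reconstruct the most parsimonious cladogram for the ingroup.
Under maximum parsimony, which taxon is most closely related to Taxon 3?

The outgroup has state 'absent' for every character, so 'present' is the derived state throughout.
Character 1: derived state 'present' in Taxon 3 and Taxon 4 only — synapomorphy for {Taxon 3, Taxon 4}.
All ingroup taxa share the derived state 'present' for Character 2; it defines the ingroup but does not resolve relationships within it.
Character 3 (derived state 'present') is shared by Taxon 5, Taxon 7, and Taxon 9 — a synapomorphy uniting that clade.
Character 4: derived state 'present' in Taxon 5 and Taxon 9 only — synapomorphy for {Taxon 5, Taxon 9}.
Most parsimonious ingroup topology: (((Taxon 5,Taxon 9),Taxon 7),(Taxon 3,Taxon 4)).
Taxon 3 and Taxon 4 form a cherry on this tree, so they are sister taxa.

Taxon 4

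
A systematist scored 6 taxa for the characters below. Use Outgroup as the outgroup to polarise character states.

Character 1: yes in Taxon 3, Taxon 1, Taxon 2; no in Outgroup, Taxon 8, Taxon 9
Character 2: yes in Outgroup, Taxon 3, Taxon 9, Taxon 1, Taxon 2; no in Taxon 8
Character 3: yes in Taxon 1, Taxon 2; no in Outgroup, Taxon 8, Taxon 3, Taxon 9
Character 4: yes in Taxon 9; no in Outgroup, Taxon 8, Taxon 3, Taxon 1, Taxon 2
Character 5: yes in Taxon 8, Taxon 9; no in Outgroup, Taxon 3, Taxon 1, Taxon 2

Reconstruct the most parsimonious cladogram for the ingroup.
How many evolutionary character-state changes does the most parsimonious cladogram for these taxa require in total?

5

Character polarity is set by the outgroup: the derived state is whichever differs from the outgroup's state, so for Character 2 the derived state is 'no', and for the remaining characters it is 'yes'.
Character 1 (derived state 'yes') is shared by Taxon 1, Taxon 2, and Taxon 3 — a synapomorphy uniting that clade.
Character 2 (derived state 'no') is unique to Taxon 8 (autapomorphy; uninformative for grouping).
Character 3 (derived state 'yes') is shared by Taxon 1 and Taxon 2 — a synapomorphy uniting that clade.
Character 4: derived state 'yes' in Taxon 9 only — an autapomorphy, so it tells us nothing about relationships among taxa.
Character 5 (derived state 'yes') is shared by Taxon 8 and Taxon 9 — a synapomorphy uniting that clade.
Most parsimonious ingroup topology: ((Taxon 8,Taxon 9),(Taxon 3,(Taxon 1,Taxon 2))).
Changes per character on this tree: Character 1: 1; Character 2: 1; Character 3: 1; Character 4: 1; Character 5: 1.
Total = 5.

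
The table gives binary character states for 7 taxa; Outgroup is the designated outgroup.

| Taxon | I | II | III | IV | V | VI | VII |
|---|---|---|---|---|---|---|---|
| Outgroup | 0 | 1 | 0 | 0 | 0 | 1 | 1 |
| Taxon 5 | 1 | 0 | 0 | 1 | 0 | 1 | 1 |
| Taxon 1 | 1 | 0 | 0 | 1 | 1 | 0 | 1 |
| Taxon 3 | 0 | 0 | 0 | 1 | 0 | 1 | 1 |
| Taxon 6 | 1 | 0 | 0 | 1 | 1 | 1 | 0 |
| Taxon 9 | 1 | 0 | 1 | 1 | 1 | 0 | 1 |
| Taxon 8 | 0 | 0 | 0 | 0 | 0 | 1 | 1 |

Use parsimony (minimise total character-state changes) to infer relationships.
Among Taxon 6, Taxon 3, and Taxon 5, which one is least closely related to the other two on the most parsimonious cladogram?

Character polarity is set by the outgroup: the derived state is whichever differs from the outgroup's state, so for II, VI, VII the derived state is '0', and for the remaining characters it is '1'.
Only Taxon 1, Taxon 5, Taxon 6, and Taxon 9 show the derived state '1' for I, supporting them as a clade.
All ingroup taxa share the derived state '0' for II; it defines the ingroup but does not resolve relationships within it.
III: derived state '1' in Taxon 9 only — an autapomorphy, so it tells us nothing about relationships among taxa.
IV: derived state '1' in Taxon 1, Taxon 3, Taxon 5, Taxon 6, and Taxon 9 only — synapomorphy for {Taxon 1, Taxon 3, Taxon 5, Taxon 6, Taxon 9}.
V: derived state '1' in Taxon 1, Taxon 6, and Taxon 9 only — synapomorphy for {Taxon 1, Taxon 6, Taxon 9}.
Only Taxon 1 and Taxon 9 show the derived state '0' for VI, supporting them as a clade.
VII: derived state '0' in Taxon 6 only — an autapomorphy, so it tells us nothing about relationships among taxa.
Most parsimonious ingroup topology: (((Taxon 5,((Taxon 1,Taxon 9),Taxon 6)),Taxon 3),Taxon 8).
Taxon 6 and Taxon 5 share a more recent common ancestor with each other than either does with Taxon 3, so Taxon 3 is the least closely related of the three.

Taxon 3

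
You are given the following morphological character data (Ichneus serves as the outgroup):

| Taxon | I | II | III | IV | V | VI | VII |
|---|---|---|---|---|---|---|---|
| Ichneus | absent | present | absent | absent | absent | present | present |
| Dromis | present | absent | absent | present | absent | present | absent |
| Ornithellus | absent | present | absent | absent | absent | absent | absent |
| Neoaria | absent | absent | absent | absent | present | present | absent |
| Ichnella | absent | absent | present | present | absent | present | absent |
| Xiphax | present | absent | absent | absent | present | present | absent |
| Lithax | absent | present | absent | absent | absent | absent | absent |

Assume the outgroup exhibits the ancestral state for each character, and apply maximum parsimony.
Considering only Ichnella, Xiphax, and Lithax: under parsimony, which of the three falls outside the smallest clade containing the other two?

Lithax

Character polarity is set by the outgroup: the derived state is whichever differs from the outgroup's state, so for II, VI, VII the derived state is 'absent', and for the remaining characters it is 'present'.
I (state 'present') occurs in Dromis and Xiphax but conflicts with the nesting implied by the other characters — most parsimoniously interpreted as homoplasy.
II (derived state 'absent') is shared by Dromis, Ichnella, Neoaria, and Xiphax — a synapomorphy uniting that clade.
III (derived state 'present') is unique to Ichnella (autapomorphy; uninformative for grouping).
IV (derived state 'present') is shared by Dromis and Ichnella — a synapomorphy uniting that clade.
V (derived state 'present') is shared by Neoaria and Xiphax — a synapomorphy uniting that clade.
VI (derived state 'absent') is shared by Lithax and Ornithellus — a synapomorphy uniting that clade.
VII (derived state 'absent') is shared by all ingroup taxa — unites the whole ingroup.
Most parsimonious ingroup topology: (((Dromis,Ichnella),(Neoaria,Xiphax)),(Ornithellus,Lithax)).
Xiphax and Ichnella share a more recent common ancestor with each other than either does with Lithax, so Lithax is the least closely related of the three.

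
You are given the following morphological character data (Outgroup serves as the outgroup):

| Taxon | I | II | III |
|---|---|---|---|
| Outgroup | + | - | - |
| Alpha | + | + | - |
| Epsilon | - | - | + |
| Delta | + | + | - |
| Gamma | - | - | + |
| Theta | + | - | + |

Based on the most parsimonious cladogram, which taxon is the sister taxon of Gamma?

Character polarity is set by the outgroup: the derived state is whichever differs from the outgroup's state, so for I the derived state is '-', and for the remaining characters it is '+'.
Only Epsilon and Gamma show the derived state '-' for I, supporting them as a clade.
II: derived state '+' in Alpha and Delta only — synapomorphy for {Alpha, Delta}.
Only Epsilon, Gamma, and Theta show the derived state '+' for III, supporting them as a clade.
Most parsimonious ingroup topology: ((Alpha,Delta),((Epsilon,Gamma),Theta)).
Gamma and Epsilon form a cherry on this tree, so they are sister taxa.

Epsilon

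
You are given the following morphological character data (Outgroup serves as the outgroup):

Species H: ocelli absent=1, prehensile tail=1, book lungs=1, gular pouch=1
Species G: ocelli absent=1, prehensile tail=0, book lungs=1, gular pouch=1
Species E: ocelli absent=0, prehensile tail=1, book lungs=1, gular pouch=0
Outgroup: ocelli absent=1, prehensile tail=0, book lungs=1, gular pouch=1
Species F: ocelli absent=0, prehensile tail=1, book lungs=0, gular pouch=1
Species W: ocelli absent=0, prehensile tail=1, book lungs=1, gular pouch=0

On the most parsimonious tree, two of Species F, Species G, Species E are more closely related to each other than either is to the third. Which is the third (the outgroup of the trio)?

Character polarity is set by the outgroup: the derived state is whichever differs from the outgroup's state, so for ocelli absent, book lungs, gular pouch the derived state is '0', and for the remaining characters it is '1'.
ocelli absent: derived state '0' in Species E, Species F, and Species W only — synapomorphy for {Species E, Species F, Species W}.
prehensile tail (derived state '1') is shared by Species E, Species F, Species H, and Species W — a synapomorphy uniting that clade.
book lungs: derived state '0' in Species F only — an autapomorphy, so it tells us nothing about relationships among taxa.
gular pouch (derived state '0') is shared by Species E and Species W — a synapomorphy uniting that clade.
Most parsimonious ingroup topology: ((((Species E,Species W),Species F),Species H),Species G).
Species F and Species E share a more recent common ancestor with each other than either does with Species G, so Species G is the least closely related of the three.

Species G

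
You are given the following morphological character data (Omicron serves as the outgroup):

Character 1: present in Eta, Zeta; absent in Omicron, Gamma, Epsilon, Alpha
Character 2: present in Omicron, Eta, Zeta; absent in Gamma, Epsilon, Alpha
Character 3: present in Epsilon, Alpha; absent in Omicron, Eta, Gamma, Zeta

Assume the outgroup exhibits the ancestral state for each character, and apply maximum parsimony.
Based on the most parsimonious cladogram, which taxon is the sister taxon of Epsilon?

Alpha

Character polarity is set by the outgroup: the derived state is whichever differs from the outgroup's state, so for Character 2 the derived state is 'absent', and for the remaining characters it is 'present'.
Character 1 (derived state 'present') is shared by Eta and Zeta — a synapomorphy uniting that clade.
Only Alpha, Epsilon, and Gamma show the derived state 'absent' for Character 2, supporting them as a clade.
Character 3 (derived state 'present') is shared by Alpha and Epsilon — a synapomorphy uniting that clade.
Most parsimonious ingroup topology: ((Eta,Zeta),(Gamma,(Epsilon,Alpha))).
Epsilon and Alpha form a cherry on this tree, so they are sister taxa.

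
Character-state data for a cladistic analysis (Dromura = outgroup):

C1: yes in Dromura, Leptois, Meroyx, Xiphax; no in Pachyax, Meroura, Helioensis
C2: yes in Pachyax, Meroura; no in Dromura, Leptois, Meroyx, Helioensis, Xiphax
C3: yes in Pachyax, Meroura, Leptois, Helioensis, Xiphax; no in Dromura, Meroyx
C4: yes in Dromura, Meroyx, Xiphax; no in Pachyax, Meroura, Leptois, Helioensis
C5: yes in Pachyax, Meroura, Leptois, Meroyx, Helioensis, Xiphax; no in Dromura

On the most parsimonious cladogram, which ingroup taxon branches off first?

Character polarity is set by the outgroup: the derived state is whichever differs from the outgroup's state, so for C1, C4 the derived state is 'no', and for the remaining characters it is 'yes'.
C1: derived state 'no' in Helioensis, Meroura, and Pachyax only — synapomorphy for {Helioensis, Meroura, Pachyax}.
C2: derived state 'yes' in Meroura and Pachyax only — synapomorphy for {Meroura, Pachyax}.
C3: derived state 'yes' in Helioensis, Leptois, Meroura, Pachyax, and Xiphax only — synapomorphy for {Helioensis, Leptois, Meroura, Pachyax, Xiphax}.
C4 (derived state 'no') is shared by Helioensis, Leptois, Meroura, and Pachyax — a synapomorphy uniting that clade.
All ingroup taxa share the derived state 'yes' for C5; it defines the ingroup but does not resolve relationships within it.
Most parsimonious ingroup topology: (((((Pachyax,Meroura),Helioensis),Leptois),Xiphax),Meroyx).
Meroyx is sister to the clade containing all other ingroup taxa, so it is the earliest-diverging (most basal) ingroup lineage.

Meroyx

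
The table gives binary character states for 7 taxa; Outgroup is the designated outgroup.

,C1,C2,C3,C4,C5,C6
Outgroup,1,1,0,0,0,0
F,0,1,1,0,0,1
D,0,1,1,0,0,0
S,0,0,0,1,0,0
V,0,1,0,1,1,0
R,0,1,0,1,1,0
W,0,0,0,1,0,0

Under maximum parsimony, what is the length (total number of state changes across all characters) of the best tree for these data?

6

Character polarity is set by the outgroup: the derived state is whichever differs from the outgroup's state, so for C1, C2 the derived state is '0', and for the remaining characters it is '1'.
C1 (derived state '0') is shared by all ingroup taxa — unites the whole ingroup.
C2: derived state '0' in S and W only — synapomorphy for {S, W}.
Only D and F show the derived state '1' for C3, supporting them as a clade.
Only R, S, V, and W show the derived state '1' for C4, supporting them as a clade.
C5 (derived state '1') is shared by R and V — a synapomorphy uniting that clade.
C6 (derived state '1') is unique to F (autapomorphy; uninformative for grouping).
Most parsimonious ingroup topology: ((F,D),((S,W),(V,R))).
Changes per character on this tree: C1: 1; C2: 1; C3: 1; C4: 1; C5: 1; C6: 1.
Total = 6.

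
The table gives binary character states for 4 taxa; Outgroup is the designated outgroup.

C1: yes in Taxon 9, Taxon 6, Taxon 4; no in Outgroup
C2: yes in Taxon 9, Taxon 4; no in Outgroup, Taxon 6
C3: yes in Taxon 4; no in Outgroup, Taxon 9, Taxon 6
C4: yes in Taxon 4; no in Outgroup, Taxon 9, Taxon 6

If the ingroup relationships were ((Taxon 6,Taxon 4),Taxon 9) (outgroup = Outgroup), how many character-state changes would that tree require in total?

Map each character onto ((Taxon 6,Taxon 4),Taxon 9) (rooted by Outgroup) and count the minimum state changes it requires (Fitch parsimony):
C1: 1; C2: 2; C3: 1; C4: 1.
Total tree length = 5.

5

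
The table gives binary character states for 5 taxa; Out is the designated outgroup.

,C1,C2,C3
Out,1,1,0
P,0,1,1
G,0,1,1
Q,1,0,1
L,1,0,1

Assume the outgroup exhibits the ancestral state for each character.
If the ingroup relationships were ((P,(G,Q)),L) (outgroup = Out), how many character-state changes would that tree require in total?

Map each character onto ((P,(G,Q)),L) (rooted by Out) and count the minimum state changes it requires (Fitch parsimony):
C1: 2; C2: 2; C3: 1.
Total tree length = 5.

5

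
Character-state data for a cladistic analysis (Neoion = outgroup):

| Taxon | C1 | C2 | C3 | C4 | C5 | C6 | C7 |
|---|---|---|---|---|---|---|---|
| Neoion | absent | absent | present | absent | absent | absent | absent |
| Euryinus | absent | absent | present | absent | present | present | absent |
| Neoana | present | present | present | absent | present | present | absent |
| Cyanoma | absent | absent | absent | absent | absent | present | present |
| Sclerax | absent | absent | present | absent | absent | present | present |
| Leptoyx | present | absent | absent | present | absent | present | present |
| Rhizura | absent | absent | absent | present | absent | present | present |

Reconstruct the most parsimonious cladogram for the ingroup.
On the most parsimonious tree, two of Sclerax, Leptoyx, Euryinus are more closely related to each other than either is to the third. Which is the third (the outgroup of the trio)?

Character polarity is set by the outgroup: the derived state is whichever differs from the outgroup's state, so for C3 the derived state is 'absent', and for the remaining characters it is 'present'.
C1 (state 'present') occurs in Leptoyx and Neoana but conflicts with the nesting implied by the other characters — most parsimoniously interpreted as homoplasy.
C2: derived state 'present' in Neoana only — an autapomorphy, so it tells us nothing about relationships among taxa.
C3: derived state 'absent' in Cyanoma, Leptoyx, and Rhizura only — synapomorphy for {Cyanoma, Leptoyx, Rhizura}.
Only Leptoyx and Rhizura show the derived state 'present' for C4, supporting them as a clade.
C5: derived state 'present' in Euryinus and Neoana only — synapomorphy for {Euryinus, Neoana}.
All ingroup taxa share the derived state 'present' for C6; it defines the ingroup but does not resolve relationships within it.
Only Cyanoma, Leptoyx, Rhizura, and Sclerax show the derived state 'present' for C7, supporting them as a clade.
Most parsimonious ingroup topology: ((Euryinus,Neoana),((Cyanoma,(Leptoyx,Rhizura)),Sclerax)).
Sclerax and Leptoyx share a more recent common ancestor with each other than either does with Euryinus, so Euryinus is the least closely related of the three.

Euryinus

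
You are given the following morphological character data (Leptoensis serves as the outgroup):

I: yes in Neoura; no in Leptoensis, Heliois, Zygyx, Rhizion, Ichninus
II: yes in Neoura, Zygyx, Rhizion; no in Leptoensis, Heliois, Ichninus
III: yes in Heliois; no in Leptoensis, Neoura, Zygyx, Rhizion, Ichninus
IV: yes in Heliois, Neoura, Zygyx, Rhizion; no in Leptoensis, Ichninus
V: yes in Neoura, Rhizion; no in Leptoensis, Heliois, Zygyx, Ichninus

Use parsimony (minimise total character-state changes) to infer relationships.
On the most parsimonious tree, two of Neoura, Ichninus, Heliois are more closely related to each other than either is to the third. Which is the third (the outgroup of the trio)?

Ichninus

The outgroup has state 'no' for every character, so 'yes' is the derived state throughout.
I (derived state 'yes') is unique to Neoura (autapomorphy; uninformative for grouping).
II (derived state 'yes') is shared by Neoura, Rhizion, and Zygyx — a synapomorphy uniting that clade.
III (derived state 'yes') is unique to Heliois (autapomorphy; uninformative for grouping).
Only Heliois, Neoura, Rhizion, and Zygyx show the derived state 'yes' for IV, supporting them as a clade.
V (derived state 'yes') is shared by Neoura and Rhizion — a synapomorphy uniting that clade.
Most parsimonious ingroup topology: ((Heliois,((Neoura,Rhizion),Zygyx)),Ichninus).
Neoura and Heliois share a more recent common ancestor with each other than either does with Ichninus, so Ichninus is the least closely related of the three.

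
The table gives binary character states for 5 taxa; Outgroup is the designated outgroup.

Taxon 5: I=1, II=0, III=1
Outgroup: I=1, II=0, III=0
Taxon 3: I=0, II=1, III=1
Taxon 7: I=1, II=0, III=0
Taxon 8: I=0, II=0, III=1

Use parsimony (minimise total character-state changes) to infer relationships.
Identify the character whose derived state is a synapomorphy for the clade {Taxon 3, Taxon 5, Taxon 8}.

Character polarity is set by the outgroup: the derived state is whichever differs from the outgroup's state, so for I the derived state is '0', and for the remaining characters it is '1'.
I: derived state '0' in Taxon 3 and Taxon 8 only — synapomorphy for {Taxon 3, Taxon 8}.
II: derived state '1' in Taxon 3 only — an autapomorphy, so it tells us nothing about relationships among taxa.
Only Taxon 3, Taxon 5, and Taxon 8 show the derived state '1' for III, supporting them as a clade.
Most parsimonious ingroup topology: ((Taxon 5,(Taxon 3,Taxon 8)),Taxon 7).
The clade {Taxon 3, Taxon 5, Taxon 8} is supported by III: its derived state '1' occurs in exactly those taxa and in no other taxon (including the outgroup).

III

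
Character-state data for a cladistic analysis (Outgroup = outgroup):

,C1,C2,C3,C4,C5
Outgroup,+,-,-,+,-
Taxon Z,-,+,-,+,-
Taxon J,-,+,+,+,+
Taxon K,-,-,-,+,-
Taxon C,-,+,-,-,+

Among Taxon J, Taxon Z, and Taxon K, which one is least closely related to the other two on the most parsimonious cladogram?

Character polarity is set by the outgroup: the derived state is whichever differs from the outgroup's state, so for C1, C4 the derived state is '-', and for the remaining characters it is '+'.
All ingroup taxa share the derived state '-' for C1; it defines the ingroup but does not resolve relationships within it.
C2 (derived state '+') is shared by Taxon C, Taxon J, and Taxon Z — a synapomorphy uniting that clade.
C3 (derived state '+') is unique to Taxon J (autapomorphy; uninformative for grouping).
C4 (derived state '-') is unique to Taxon C (autapomorphy; uninformative for grouping).
Only Taxon C and Taxon J show the derived state '+' for C5, supporting them as a clade.
Most parsimonious ingroup topology: ((Taxon Z,(Taxon J,Taxon C)),Taxon K).
Taxon Z and Taxon J share a more recent common ancestor with each other than either does with Taxon K, so Taxon K is the least closely related of the three.

Taxon K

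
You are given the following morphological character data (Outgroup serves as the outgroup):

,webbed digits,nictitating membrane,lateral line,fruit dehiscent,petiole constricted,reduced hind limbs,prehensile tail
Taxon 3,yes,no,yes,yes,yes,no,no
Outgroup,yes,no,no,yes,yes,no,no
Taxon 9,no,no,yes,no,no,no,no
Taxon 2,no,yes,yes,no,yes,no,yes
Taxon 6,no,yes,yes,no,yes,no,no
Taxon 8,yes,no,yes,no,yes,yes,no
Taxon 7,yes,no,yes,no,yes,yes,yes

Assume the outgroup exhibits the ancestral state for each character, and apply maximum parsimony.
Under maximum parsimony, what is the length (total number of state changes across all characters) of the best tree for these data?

Character polarity is set by the outgroup: the derived state is whichever differs from the outgroup's state, so for webbed digits, fruit dehiscent, petiole constricted the derived state is 'no', and for the remaining characters it is 'yes'.
webbed digits: derived state 'no' in Taxon 2, Taxon 6, and Taxon 9 only — synapomorphy for {Taxon 2, Taxon 6, Taxon 9}.
nictitating membrane (derived state 'yes') is shared by Taxon 2 and Taxon 6 — a synapomorphy uniting that clade.
All ingroup taxa share the derived state 'yes' for lateral line; it defines the ingroup but does not resolve relationships within it.
fruit dehiscent: derived state 'no' in Taxon 2, Taxon 6, Taxon 7, Taxon 8, and Taxon 9 only — synapomorphy for {Taxon 2, Taxon 6, Taxon 7, Taxon 8, Taxon 9}.
petiole constricted (derived state 'no') is unique to Taxon 9 (autapomorphy; uninformative for grouping).
reduced hind limbs (derived state 'yes') is shared by Taxon 7 and Taxon 8 — a synapomorphy uniting that clade.
prehensile tail groups Taxon 2 and Taxon 7, which is incompatible with the clades supported by the remaining characters; treating it as convergent (homoplasy) costs fewer steps than any alternative tree.
Most parsimonious ingroup topology: (((Taxon 8,Taxon 7),((Taxon 2,Taxon 6),Taxon 9)),Taxon 3).
Changes per character on this tree: webbed digits: 1; nictitating membrane: 1; lateral line: 1; fruit dehiscent: 1; petiole constricted: 1; reduced hind limbs: 1; prehensile tail: 2.
Total = 8.

8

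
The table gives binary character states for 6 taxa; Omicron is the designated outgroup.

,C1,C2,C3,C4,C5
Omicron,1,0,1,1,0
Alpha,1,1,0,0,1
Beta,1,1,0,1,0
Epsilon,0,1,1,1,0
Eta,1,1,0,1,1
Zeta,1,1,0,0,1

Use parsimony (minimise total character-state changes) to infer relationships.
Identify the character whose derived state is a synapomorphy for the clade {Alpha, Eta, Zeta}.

Character polarity is set by the outgroup: the derived state is whichever differs from the outgroup's state, so for C1, C3, C4 the derived state is '0', and for the remaining characters it is '1'.
C1: derived state '0' in Epsilon only — an autapomorphy, so it tells us nothing about relationships among taxa.
All ingroup taxa share the derived state '1' for C2; it defines the ingroup but does not resolve relationships within it.
Only Alpha, Beta, Eta, and Zeta show the derived state '0' for C3, supporting them as a clade.
Only Alpha and Zeta show the derived state '0' for C4, supporting them as a clade.
C5 (derived state '1') is shared by Alpha, Eta, and Zeta — a synapomorphy uniting that clade.
Most parsimonious ingroup topology: ((((Zeta,Alpha),Eta),Beta),Epsilon).
The clade {Alpha, Eta, Zeta} is supported by C5: its derived state '1' occurs in exactly those taxa and in no other taxon (including the outgroup).

C5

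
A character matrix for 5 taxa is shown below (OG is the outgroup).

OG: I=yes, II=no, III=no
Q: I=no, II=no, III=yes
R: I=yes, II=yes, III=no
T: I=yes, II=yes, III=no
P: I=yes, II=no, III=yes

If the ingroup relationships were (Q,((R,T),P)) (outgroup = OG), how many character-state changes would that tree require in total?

Map each character onto (Q,((R,T),P)) (rooted by OG) and count the minimum state changes it requires (Fitch parsimony):
I: 1; II: 1; III: 2.
Total tree length = 4.

4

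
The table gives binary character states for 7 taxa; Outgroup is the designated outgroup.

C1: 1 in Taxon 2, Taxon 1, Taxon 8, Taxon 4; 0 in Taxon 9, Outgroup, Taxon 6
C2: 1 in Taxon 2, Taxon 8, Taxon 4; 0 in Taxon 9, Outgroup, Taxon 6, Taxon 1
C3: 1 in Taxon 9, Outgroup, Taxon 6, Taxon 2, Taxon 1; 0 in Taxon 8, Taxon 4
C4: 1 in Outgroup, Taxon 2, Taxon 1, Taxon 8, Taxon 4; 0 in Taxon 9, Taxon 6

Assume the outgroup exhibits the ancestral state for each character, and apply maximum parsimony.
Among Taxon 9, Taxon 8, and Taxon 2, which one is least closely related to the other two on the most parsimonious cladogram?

Character polarity is set by the outgroup: the derived state is whichever differs from the outgroup's state, so for C3, C4 the derived state is '0', and for the remaining characters it is '1'.
C1 (derived state '1') is shared by Taxon 1, Taxon 2, Taxon 4, and Taxon 8 — a synapomorphy uniting that clade.
C2: derived state '1' in Taxon 2, Taxon 4, and Taxon 8 only — synapomorphy for {Taxon 2, Taxon 4, Taxon 8}.
Only Taxon 4 and Taxon 8 show the derived state '0' for C3, supporting them as a clade.
C4 (derived state '0') is shared by Taxon 6 and Taxon 9 — a synapomorphy uniting that clade.
Most parsimonious ingroup topology: (((Taxon 2,(Taxon 8,Taxon 4)),Taxon 1),(Taxon 6,Taxon 9)).
Taxon 2 and Taxon 8 share a more recent common ancestor with each other than either does with Taxon 9, so Taxon 9 is the least closely related of the three.

Taxon 9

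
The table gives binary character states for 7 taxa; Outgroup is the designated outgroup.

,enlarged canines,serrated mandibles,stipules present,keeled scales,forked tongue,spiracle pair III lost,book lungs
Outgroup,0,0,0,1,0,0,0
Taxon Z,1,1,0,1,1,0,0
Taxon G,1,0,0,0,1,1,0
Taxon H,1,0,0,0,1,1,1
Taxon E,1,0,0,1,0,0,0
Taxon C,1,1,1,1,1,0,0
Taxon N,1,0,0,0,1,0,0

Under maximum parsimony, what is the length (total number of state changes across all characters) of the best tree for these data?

Character polarity is set by the outgroup: the derived state is whichever differs from the outgroup's state, so for keeled scales the derived state is '0', and for the remaining characters it is '1'.
enlarged canines (derived state '1') is shared by all ingroup taxa — unites the whole ingroup.
serrated mandibles: derived state '1' in Taxon C and Taxon Z only — synapomorphy for {Taxon C, Taxon Z}.
stipules present: derived state '1' in Taxon C only — an autapomorphy, so it tells us nothing about relationships among taxa.
keeled scales (derived state '0') is shared by Taxon G, Taxon H, and Taxon N — a synapomorphy uniting that clade.
forked tongue: derived state '1' in Taxon C, Taxon G, Taxon H, Taxon N, and Taxon Z only — synapomorphy for {Taxon C, Taxon G, Taxon H, Taxon N, Taxon Z}.
spiracle pair III lost: derived state '1' in Taxon G and Taxon H only — synapomorphy for {Taxon G, Taxon H}.
book lungs (derived state '1') is unique to Taxon H (autapomorphy; uninformative for grouping).
Most parsimonious ingroup topology: (((Taxon Z,Taxon C),((Taxon G,Taxon H),Taxon N)),Taxon E).
Changes per character on this tree: enlarged canines: 1; serrated mandibles: 1; stipules present: 1; keeled scales: 1; forked tongue: 1; spiracle pair III lost: 1; book lungs: 1.
Total = 7.

7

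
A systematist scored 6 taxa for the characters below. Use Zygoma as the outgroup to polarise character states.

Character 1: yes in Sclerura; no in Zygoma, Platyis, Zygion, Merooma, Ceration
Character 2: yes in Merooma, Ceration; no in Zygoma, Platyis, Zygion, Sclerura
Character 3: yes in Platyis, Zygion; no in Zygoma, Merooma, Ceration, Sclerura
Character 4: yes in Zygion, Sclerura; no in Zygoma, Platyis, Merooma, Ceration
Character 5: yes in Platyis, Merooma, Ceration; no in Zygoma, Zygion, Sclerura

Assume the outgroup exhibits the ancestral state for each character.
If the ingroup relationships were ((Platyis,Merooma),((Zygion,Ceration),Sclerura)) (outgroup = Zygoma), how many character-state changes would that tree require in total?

9

Map each character onto ((Platyis,Merooma),((Zygion,Ceration),Sclerura)) (rooted by Zygoma) and count the minimum state changes it requires (Fitch parsimony):
Character 1: 1; Character 2: 2; Character 3: 2; Character 4: 2; Character 5: 2.
Total tree length = 9.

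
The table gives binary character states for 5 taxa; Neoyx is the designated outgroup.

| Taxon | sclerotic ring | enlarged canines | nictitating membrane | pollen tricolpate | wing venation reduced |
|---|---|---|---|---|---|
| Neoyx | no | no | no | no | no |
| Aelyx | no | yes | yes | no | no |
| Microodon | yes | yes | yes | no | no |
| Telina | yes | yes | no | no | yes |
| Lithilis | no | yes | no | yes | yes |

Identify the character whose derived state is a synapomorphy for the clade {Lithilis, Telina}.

wing venation reduced

The outgroup has state 'no' for every character, so 'yes' is the derived state throughout.
sclerotic ring (state 'yes') occurs in Microodon and Telina but conflicts with the nesting implied by the other characters — most parsimoniously interpreted as homoplasy.
All ingroup taxa share the derived state 'yes' for enlarged canines; it defines the ingroup but does not resolve relationships within it.
nictitating membrane (derived state 'yes') is shared by Aelyx and Microodon — a synapomorphy uniting that clade.
pollen tricolpate (derived state 'yes') is unique to Lithilis (autapomorphy; uninformative for grouping).
wing venation reduced: derived state 'yes' in Lithilis and Telina only — synapomorphy for {Lithilis, Telina}.
Most parsimonious ingroup topology: ((Aelyx,Microodon),(Telina,Lithilis)).
The clade {Lithilis, Telina} is supported by wing venation reduced: its derived state 'yes' occurs in exactly those taxa and in no other taxon (including the outgroup).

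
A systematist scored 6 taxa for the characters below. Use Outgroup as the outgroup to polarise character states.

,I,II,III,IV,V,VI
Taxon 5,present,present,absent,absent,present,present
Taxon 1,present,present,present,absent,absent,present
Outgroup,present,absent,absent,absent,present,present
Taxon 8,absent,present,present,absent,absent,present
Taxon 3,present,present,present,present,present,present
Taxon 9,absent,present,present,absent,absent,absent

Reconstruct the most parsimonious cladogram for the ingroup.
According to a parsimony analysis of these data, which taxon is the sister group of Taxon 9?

Character polarity is set by the outgroup: the derived state is whichever differs from the outgroup's state, so for I, V, VI the derived state is 'absent', and for the remaining characters it is 'present'.
I (derived state 'absent') is shared by Taxon 8 and Taxon 9 — a synapomorphy uniting that clade.
All ingroup taxa share the derived state 'present' for II; it defines the ingroup but does not resolve relationships within it.
Only Taxon 1, Taxon 3, Taxon 8, and Taxon 9 show the derived state 'present' for III, supporting them as a clade.
IV (derived state 'present') is unique to Taxon 3 (autapomorphy; uninformative for grouping).
V (derived state 'absent') is shared by Taxon 1, Taxon 8, and Taxon 9 — a synapomorphy uniting that clade.
VI (derived state 'absent') is unique to Taxon 9 (autapomorphy; uninformative for grouping).
Most parsimonious ingroup topology: ((Taxon 3,((Taxon 9,Taxon 8),Taxon 1)),Taxon 5).
Taxon 9 and Taxon 8 form a cherry on this tree, so they are sister taxa.

Taxon 8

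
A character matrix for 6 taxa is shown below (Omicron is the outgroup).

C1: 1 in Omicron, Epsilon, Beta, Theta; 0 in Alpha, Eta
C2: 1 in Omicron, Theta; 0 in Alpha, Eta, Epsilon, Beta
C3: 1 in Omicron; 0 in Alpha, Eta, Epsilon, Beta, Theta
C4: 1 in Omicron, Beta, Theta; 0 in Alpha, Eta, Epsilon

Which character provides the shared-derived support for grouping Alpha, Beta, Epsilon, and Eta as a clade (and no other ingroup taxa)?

C2

The outgroup has state '1' for every character, so '0' is the derived state throughout.
C1: derived state '0' in Alpha and Eta only — synapomorphy for {Alpha, Eta}.
C2: derived state '0' in Alpha, Beta, Epsilon, and Eta only — synapomorphy for {Alpha, Beta, Epsilon, Eta}.
All ingroup taxa share the derived state '0' for C3; it defines the ingroup but does not resolve relationships within it.
C4: derived state '0' in Alpha, Epsilon, and Eta only — synapomorphy for {Alpha, Epsilon, Eta}.
Most parsimonious ingroup topology: ((((Alpha,Eta),Epsilon),Beta),Theta).
The clade {Alpha, Beta, Epsilon, Eta} is supported by C2: its derived state '0' occurs in exactly those taxa and in no other taxon (including the outgroup).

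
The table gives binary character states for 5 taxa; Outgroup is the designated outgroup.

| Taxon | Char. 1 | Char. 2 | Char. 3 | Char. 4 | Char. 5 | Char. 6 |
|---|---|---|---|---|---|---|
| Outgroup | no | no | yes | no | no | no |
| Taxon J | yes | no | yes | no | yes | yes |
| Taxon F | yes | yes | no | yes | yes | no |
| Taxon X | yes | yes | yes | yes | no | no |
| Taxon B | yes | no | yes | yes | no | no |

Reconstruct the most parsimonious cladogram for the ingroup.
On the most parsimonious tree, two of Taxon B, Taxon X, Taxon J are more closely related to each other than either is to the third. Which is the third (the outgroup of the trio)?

Taxon J

Character polarity is set by the outgroup: the derived state is whichever differs from the outgroup's state, so for Char. 3 the derived state is 'no', and for the remaining characters it is 'yes'.
Char. 1 (derived state 'yes') is shared by all ingroup taxa — unites the whole ingroup.
Char. 2: derived state 'yes' in Taxon F and Taxon X only — synapomorphy for {Taxon F, Taxon X}.
Char. 3 (derived state 'no') is unique to Taxon F (autapomorphy; uninformative for grouping).
Char. 4 (derived state 'yes') is shared by Taxon B, Taxon F, and Taxon X — a synapomorphy uniting that clade.
Char. 5 (state 'yes') occurs in Taxon F and Taxon J but conflicts with the nesting implied by the other characters — most parsimoniously interpreted as homoplasy.
Char. 6: derived state 'yes' in Taxon J only — an autapomorphy, so it tells us nothing about relationships among taxa.
Most parsimonious ingroup topology: (Taxon J,((Taxon F,Taxon X),Taxon B)).
Taxon X and Taxon B share a more recent common ancestor with each other than either does with Taxon J, so Taxon J is the least closely related of the three.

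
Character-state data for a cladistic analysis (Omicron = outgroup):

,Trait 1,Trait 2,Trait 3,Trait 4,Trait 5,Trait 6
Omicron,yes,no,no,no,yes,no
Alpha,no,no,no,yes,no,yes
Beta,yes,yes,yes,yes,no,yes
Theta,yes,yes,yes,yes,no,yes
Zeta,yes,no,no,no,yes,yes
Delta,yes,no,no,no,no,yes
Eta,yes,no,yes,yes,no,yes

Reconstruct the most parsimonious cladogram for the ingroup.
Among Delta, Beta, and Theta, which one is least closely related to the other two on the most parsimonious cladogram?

Character polarity is set by the outgroup: the derived state is whichever differs from the outgroup's state, so for Trait 1, Trait 5 the derived state is 'no', and for the remaining characters it is 'yes'.
Trait 1 (derived state 'no') is unique to Alpha (autapomorphy; uninformative for grouping).
Trait 2: derived state 'yes' in Beta and Theta only — synapomorphy for {Beta, Theta}.
Trait 3: derived state 'yes' in Beta, Eta, and Theta only — synapomorphy for {Beta, Eta, Theta}.
Only Alpha, Beta, Eta, and Theta show the derived state 'yes' for Trait 4, supporting them as a clade.
Only Alpha, Beta, Delta, Eta, and Theta show the derived state 'no' for Trait 5, supporting them as a clade.
All ingroup taxa share the derived state 'yes' for Trait 6; it defines the ingroup but does not resolve relationships within it.
Most parsimonious ingroup topology: (((Alpha,((Beta,Theta),Eta)),Delta),Zeta).
Theta and Beta share a more recent common ancestor with each other than either does with Delta, so Delta is the least closely related of the three.

Delta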